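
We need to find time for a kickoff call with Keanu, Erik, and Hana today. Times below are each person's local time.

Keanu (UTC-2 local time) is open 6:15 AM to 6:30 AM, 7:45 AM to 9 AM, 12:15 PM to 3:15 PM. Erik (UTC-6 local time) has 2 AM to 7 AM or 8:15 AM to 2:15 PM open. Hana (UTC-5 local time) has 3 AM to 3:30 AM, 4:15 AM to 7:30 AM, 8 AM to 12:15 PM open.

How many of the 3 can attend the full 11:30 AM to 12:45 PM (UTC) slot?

Keanu in UTC: 08:15-08:30, 09:45-11:00, 14:15-17:15 (add 2h to convert from UTC-2).
Erik in UTC: 08:00-13:00, 14:15-20:15 (add 6h to convert from UTC-6).
Hana in UTC: 08:00-08:30, 09:15-12:30, 13:00-17:15 (add 5h to convert from UTC-5).
Erik can make the full 11:30-12:45 slot — that's 1.

1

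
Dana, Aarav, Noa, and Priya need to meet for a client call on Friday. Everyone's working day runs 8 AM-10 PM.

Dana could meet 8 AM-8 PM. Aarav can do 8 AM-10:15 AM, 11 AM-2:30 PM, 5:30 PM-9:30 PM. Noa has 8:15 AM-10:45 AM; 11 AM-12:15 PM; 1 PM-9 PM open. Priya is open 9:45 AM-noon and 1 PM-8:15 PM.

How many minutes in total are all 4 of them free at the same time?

330

Dana ∩ Aarav: 08:00-10:15, 11:00-14:30, 17:30-20:00.
Dana ∩ Aarav ∩ Noa: 08:15-10:15, 11:00-12:15, 13:00-14:30, 17:30-20:00.
Dana ∩ Aarav ∩ Noa ∩ Priya: 09:45-10:15, 11:00-12:00, 13:00-14:30, 17:30-20:00.
Summing the common windows: 30 + 60 + 90 + 150 = 330 minutes.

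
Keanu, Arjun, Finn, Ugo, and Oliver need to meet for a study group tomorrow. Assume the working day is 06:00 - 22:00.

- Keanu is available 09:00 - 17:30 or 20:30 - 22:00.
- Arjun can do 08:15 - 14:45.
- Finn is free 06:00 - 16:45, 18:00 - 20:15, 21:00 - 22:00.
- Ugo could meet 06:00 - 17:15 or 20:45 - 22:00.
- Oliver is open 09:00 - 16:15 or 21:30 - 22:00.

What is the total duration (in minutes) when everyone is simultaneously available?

Keanu ∩ Arjun: 09:00-14:45.
Keanu ∩ Arjun ∩ Finn: 09:00-14:45.
Keanu ∩ Arjun ∩ Finn ∩ Ugo: 09:00-14:45.
Keanu ∩ Arjun ∩ Finn ∩ Ugo ∩ Oliver: 09:00-14:45.
So the common availability across everyone is 09:00-14:45.
That's a single block of 345 minutes.

345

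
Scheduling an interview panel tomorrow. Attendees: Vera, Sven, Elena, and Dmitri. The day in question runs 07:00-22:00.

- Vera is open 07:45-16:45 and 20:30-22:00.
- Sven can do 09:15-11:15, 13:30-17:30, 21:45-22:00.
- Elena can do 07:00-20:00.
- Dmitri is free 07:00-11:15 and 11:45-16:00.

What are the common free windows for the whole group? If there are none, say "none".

Vera ∩ Sven: 09:15-11:15, 13:30-16:45, 21:45-22:00.
Vera ∩ Sven ∩ Elena: 09:15-11:15, 13:30-16:45.
Vera ∩ Sven ∩ Elena ∩ Dmitri: 09:15-11:15, 13:30-16:00.

09:15-11:15, 13:30-16:00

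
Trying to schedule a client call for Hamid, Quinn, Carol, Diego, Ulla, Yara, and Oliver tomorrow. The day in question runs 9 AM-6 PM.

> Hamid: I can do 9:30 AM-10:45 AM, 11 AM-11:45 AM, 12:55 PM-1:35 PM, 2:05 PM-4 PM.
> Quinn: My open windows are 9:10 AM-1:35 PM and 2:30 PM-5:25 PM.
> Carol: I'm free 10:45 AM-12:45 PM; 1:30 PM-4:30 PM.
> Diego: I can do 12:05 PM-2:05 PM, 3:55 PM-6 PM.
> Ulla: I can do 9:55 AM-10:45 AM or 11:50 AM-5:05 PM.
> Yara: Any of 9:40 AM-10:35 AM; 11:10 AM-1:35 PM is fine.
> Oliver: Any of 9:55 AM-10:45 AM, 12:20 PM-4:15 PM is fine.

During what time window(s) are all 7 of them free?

13:30-13:35

Hamid ∩ Quinn: 09:30-10:45, 11:00-11:45, 12:55-13:35, 14:30-16:00.
Hamid ∩ Quinn ∩ Carol: 11:00-11:45, 13:30-13:35, 14:30-16:00.
Hamid ∩ Quinn ∩ Carol ∩ Diego: 13:30-13:35, 15:55-16:00.
Hamid ∩ Quinn ∩ Carol ∩ Diego ∩ Ulla: 13:30-13:35, 15:55-16:00.
Hamid ∩ Quinn ∩ Carol ∩ Diego ∩ Ulla ∩ Yara: 13:30-13:35.
Hamid ∩ Quinn ∩ Carol ∩ Diego ∩ Ulla ∩ Yara ∩ Oliver: 13:30-13:35.
So the common availability across everyone is 13:30-13:35.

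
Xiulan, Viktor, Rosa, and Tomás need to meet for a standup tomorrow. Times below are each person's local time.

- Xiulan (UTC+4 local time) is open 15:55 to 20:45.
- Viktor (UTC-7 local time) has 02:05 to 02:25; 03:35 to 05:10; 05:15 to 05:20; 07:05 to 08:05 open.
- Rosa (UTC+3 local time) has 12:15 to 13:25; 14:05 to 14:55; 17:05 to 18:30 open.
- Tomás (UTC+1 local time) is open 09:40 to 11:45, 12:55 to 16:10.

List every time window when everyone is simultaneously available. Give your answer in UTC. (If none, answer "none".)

14:05-15:05

Xiulan in UTC: 11:55-16:45 (subtract 4h to convert from UTC+4).
Viktor in UTC: 09:05-09:25, 10:35-12:10, 12:15-12:20, 14:05-15:05 (add 7h to convert from UTC-7).
Rosa in UTC: 09:15-10:25, 11:05-11:55, 14:05-15:30 (subtract 3h to convert from UTC+3).
Tomás in UTC: 08:40-10:45, 11:55-15:10 (subtract 1h to convert from UTC+1).
Xiulan ∩ Viktor: 11:55-12:10, 12:15-12:20, 14:05-15:05.
Xiulan ∩ Viktor ∩ Rosa: 14:05-15:05.
Xiulan ∩ Viktor ∩ Rosa ∩ Tomás: 14:05-15:05.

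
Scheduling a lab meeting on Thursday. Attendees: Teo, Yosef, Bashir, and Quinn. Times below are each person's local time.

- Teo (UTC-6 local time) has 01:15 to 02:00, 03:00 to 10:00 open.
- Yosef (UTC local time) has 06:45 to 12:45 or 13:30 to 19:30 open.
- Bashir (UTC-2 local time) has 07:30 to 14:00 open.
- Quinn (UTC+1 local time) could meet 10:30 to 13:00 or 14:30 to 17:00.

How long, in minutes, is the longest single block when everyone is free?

Teo in UTC: 07:15-08:00, 09:00-16:00 (add 6h to convert from UTC-6).
Yosef in UTC: 06:45-12:45, 13:30-19:30.
Bashir in UTC: 09:30-16:00 (add 2h to convert from UTC-2).
Quinn in UTC: 09:30-12:00, 13:30-16:00 (subtract 1h to convert from UTC+1).
Teo ∩ Yosef: 07:15-08:00, 09:00-12:45, 13:30-16:00.
Teo ∩ Yosef ∩ Bashir: 09:30-12:45, 13:30-16:00.
Teo ∩ Yosef ∩ Bashir ∩ Quinn: 09:30-12:00, 13:30-16:00.
The longest is 09:30-12:00 at 150 minutes.

150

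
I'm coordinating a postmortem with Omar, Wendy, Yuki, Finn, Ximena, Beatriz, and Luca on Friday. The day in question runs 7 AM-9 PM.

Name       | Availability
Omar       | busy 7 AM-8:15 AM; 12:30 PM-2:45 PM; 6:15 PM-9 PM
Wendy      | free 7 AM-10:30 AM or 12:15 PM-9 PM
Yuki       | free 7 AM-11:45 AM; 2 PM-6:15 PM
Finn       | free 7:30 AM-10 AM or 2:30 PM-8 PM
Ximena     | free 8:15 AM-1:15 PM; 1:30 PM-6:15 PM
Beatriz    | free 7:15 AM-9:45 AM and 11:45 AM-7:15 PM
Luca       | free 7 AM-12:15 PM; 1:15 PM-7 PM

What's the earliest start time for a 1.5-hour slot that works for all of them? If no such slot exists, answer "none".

08:15

Omar free: 08:15-12:30, 14:45-18:15 (invert busy blocks within the working day).
Wendy free: 07:00-10:30, 12:15-21:00.
Yuki free: 07:00-11:45, 14:00-18:15.
Finn free: 07:30-10:00, 14:30-20:00.
Ximena free: 08:15-13:15, 13:30-18:15.
Beatriz free: 07:15-09:45, 11:45-19:15.
Luca free: 07:00-12:15, 13:15-19:00.
Omar ∩ Wendy: 08:15-10:30, 12:15-12:30, 14:45-18:15.
Omar ∩ Wendy ∩ Yuki: 08:15-10:30, 14:45-18:15.
Omar ∩ Wendy ∩ Yuki ∩ Finn: 08:15-10:00, 14:45-18:15.
Omar ∩ Wendy ∩ Yuki ∩ Finn ∩ Ximena: 08:15-10:00, 14:45-18:15.
Omar ∩ Wendy ∩ Yuki ∩ Finn ∩ Ximena ∩ Beatriz: 08:15-09:45, 14:45-18:15.
Omar ∩ Wendy ∩ Yuki ∩ Finn ∩ Ximena ∩ Beatriz ∩ Luca: 08:15-09:45, 14:45-18:15.
So the common availability across everyone is 08:15-09:45, 14:45-18:15.
The first common window of at least 90 minutes is 08:15-09:45, so the earliest start is 08:15.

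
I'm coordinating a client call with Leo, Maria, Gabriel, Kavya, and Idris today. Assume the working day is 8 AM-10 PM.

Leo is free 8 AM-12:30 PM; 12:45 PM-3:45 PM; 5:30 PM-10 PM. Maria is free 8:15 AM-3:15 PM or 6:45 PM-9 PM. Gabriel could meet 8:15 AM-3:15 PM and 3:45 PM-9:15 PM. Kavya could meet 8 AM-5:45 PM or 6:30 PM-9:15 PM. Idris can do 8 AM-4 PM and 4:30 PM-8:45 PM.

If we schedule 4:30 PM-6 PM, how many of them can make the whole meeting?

Gabriel and Idris can make the full 16:30-18:00 slot — that's 2.

2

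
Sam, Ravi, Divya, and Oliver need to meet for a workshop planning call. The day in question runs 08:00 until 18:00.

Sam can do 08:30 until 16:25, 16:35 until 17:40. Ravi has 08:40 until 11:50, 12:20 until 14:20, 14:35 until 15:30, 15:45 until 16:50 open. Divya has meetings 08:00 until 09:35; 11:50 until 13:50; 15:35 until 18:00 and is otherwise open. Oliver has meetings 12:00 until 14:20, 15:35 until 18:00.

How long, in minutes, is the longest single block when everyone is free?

135

Sam free: 08:30-16:25, 16:35-17:40.
Ravi free: 08:40-11:50, 12:20-14:20, 14:35-15:30, 15:45-16:50.
Divya free: 09:35-11:50, 13:50-15:35 (invert busy blocks within the working day).
Oliver free: 08:00-12:00, 14:20-15:35 (invert busy blocks within the working day).
Sam ∩ Ravi: 08:40-11:50, 12:20-14:20, 14:35-15:30, 15:45-16:25, 16:35-16:50.
Sam ∩ Ravi ∩ Divya: 09:35-11:50, 13:50-14:20, 14:35-15:30.
Sam ∩ Ravi ∩ Divya ∩ Oliver: 09:35-11:50, 14:35-15:30.
The longest is 09:35-11:50 at 135 minutes.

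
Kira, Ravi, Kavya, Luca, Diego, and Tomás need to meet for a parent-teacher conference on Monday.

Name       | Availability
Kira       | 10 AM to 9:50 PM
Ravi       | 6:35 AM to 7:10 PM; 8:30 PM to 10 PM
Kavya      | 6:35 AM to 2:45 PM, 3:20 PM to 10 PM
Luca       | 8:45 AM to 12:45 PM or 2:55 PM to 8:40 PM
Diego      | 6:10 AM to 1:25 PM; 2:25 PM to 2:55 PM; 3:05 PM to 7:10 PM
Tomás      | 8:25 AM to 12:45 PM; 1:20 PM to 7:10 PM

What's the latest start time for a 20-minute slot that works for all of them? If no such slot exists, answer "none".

18:50

Kira ∩ Ravi: 10:00-19:10, 20:30-21:50.
Kira ∩ Ravi ∩ Kavya: 10:00-14:45, 15:20-19:10, 20:30-21:50.
Kira ∩ Ravi ∩ Kavya ∩ Luca: 10:00-12:45, 15:20-19:10, 20:30-20:40.
Kira ∩ Ravi ∩ Kavya ∩ Luca ∩ Diego: 10:00-12:45, 15:20-19:10.
Kira ∩ Ravi ∩ Kavya ∩ Luca ∩ Diego ∩ Tomás: 10:00-12:45, 15:20-19:10.
The last common window of at least 20 minutes is 15:20-19:10; a 20-minute meeting can start as late as 18:50 and still end by 19:10.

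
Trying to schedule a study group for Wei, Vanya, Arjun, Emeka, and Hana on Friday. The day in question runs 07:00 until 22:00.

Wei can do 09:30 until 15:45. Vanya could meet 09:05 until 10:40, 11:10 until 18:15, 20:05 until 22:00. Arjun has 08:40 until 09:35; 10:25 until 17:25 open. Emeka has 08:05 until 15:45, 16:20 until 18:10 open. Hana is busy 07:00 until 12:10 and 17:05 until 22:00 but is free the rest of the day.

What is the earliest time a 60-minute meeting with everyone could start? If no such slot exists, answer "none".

Wei free: 09:30-15:45.
Vanya free: 09:05-10:40, 11:10-18:15, 20:05-22:00.
Arjun free: 08:40-09:35, 10:25-17:25.
Emeka free: 08:05-15:45, 16:20-18:10.
Hana free: 12:10-17:05 (invert busy blocks within the working day).
Wei ∩ Vanya: 09:30-10:40, 11:10-15:45.
Wei ∩ Vanya ∩ Arjun: 09:30-09:35, 10:25-10:40, 11:10-15:45.
Wei ∩ Vanya ∩ Arjun ∩ Emeka: 09:30-09:35, 10:25-10:40, 11:10-15:45.
Wei ∩ Vanya ∩ Arjun ∩ Emeka ∩ Hana: 12:10-15:45.
Those are the intersection windows.
The first common window of at least 60 minutes is 12:10-15:45, so the earliest start is 12:10.

12:10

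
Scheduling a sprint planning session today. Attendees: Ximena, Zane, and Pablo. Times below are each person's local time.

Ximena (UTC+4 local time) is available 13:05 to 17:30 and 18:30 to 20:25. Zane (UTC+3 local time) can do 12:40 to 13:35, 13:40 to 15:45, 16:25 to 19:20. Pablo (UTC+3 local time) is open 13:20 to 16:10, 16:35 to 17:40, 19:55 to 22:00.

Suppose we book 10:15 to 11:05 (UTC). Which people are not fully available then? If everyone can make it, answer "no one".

Pablo, Zane

Ximena in UTC: 09:05-13:30, 14:30-16:25 (subtract 4h to convert from UTC+4).
Zane in UTC: 09:40-10:35, 10:40-12:45, 13:25-16:20 (subtract 3h to convert from UTC+3).
Pablo in UTC: 10:20-13:10, 13:35-14:40, 16:55-19:00 (subtract 3h to convert from UTC+3).
Ximena: free for 10:15-11:05. Zane: not fully free for 10:15-11:05. Pablo: not fully free for 10:15-11:05.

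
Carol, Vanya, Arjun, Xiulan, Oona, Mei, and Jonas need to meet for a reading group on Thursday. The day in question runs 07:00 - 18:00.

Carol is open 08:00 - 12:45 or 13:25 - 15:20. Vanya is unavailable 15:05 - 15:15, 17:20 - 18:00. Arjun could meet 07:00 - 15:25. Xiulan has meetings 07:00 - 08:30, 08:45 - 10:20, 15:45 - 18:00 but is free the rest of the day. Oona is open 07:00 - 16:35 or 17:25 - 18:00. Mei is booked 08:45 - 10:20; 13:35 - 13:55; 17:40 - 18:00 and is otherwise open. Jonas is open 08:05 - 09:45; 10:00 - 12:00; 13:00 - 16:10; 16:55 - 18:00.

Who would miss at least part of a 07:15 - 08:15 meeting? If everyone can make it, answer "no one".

Carol, Jonas, Xiulan

Carol free: 08:00-12:45, 13:25-15:20.
Vanya free: 07:00-15:05, 15:15-17:20 (invert busy blocks within the working day).
Arjun free: 07:00-15:25.
Xiulan free: 08:30-08:45, 10:20-15:45 (invert busy blocks within the working day).
Oona free: 07:00-16:35, 17:25-18:00.
Mei free: 07:00-08:45, 10:20-13:35, 13:55-17:40 (invert busy blocks within the working day).
Jonas free: 08:05-09:45, 10:00-12:00, 13:00-16:10, 16:55-18:00.
Carol: not fully free for 07:15-08:15. Vanya: free for 07:15-08:15. Arjun: free for 07:15-08:15. Xiulan: not fully free for 07:15-08:15. Oona: free for 07:15-08:15. Mei: free for 07:15-08:15. Jonas: not fully free for 07:15-08:15.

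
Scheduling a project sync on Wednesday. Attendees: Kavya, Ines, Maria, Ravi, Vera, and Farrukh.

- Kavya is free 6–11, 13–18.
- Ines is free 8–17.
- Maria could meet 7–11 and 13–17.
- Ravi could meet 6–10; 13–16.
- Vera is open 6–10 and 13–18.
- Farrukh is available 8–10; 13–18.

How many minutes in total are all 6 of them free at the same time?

300

Kavya ∩ Ines: 08:00-11:00, 13:00-17:00.
Kavya ∩ Ines ∩ Maria: 08:00-11:00, 13:00-17:00.
Kavya ∩ Ines ∩ Maria ∩ Ravi: 08:00-10:00, 13:00-16:00.
Kavya ∩ Ines ∩ Maria ∩ Ravi ∩ Vera: 08:00-10:00, 13:00-16:00.
Kavya ∩ Ines ∩ Maria ∩ Ravi ∩ Vera ∩ Farrukh: 08:00-10:00, 13:00-16:00.
Summing the common windows: 120 + 180 = 300 minutes.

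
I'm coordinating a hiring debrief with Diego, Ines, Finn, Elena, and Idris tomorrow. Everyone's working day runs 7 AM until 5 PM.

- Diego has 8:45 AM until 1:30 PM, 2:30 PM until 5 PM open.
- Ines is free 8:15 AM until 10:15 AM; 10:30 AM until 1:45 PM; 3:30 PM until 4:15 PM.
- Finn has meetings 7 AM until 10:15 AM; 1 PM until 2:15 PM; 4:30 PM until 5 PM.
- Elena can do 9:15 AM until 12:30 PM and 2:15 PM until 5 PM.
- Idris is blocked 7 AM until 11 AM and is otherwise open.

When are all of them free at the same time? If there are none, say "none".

Diego free: 08:45-13:30, 14:30-17:00.
Ines free: 08:15-10:15, 10:30-13:45, 15:30-16:15.
Finn free: 10:15-13:00, 14:15-16:30 (invert busy blocks within the working day).
Elena free: 09:15-12:30, 14:15-17:00.
Idris free: 11:00-17:00 (invert busy blocks within the working day).
Diego ∩ Ines: 08:45-10:15, 10:30-13:30, 15:30-16:15.
Diego ∩ Ines ∩ Finn: 10:30-13:00, 15:30-16:15.
Diego ∩ Ines ∩ Finn ∩ Elena: 10:30-12:30, 15:30-16:15.
Diego ∩ Ines ∩ Finn ∩ Elena ∩ Idris: 11:00-12:30, 15:30-16:15.
So the common availability across everyone is 11:00-12:30, 15:30-16:15.

11:00-12:30, 15:30-16:15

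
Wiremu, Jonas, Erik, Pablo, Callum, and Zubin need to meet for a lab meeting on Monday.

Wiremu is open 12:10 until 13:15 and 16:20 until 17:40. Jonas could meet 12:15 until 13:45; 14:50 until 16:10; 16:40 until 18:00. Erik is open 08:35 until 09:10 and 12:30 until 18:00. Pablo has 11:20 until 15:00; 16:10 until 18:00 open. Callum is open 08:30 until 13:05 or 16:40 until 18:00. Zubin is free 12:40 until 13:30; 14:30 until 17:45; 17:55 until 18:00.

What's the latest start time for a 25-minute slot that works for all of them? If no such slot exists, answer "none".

Wiremu ∩ Jonas: 12:15-13:15, 16:40-17:40.
Wiremu ∩ Jonas ∩ Erik: 12:30-13:15, 16:40-17:40.
Wiremu ∩ Jonas ∩ Erik ∩ Pablo: 12:30-13:15, 16:40-17:40.
Wiremu ∩ Jonas ∩ Erik ∩ Pablo ∩ Callum: 12:30-13:05, 16:40-17:40.
Wiremu ∩ Jonas ∩ Erik ∩ Pablo ∩ Callum ∩ Zubin: 12:40-13:05, 16:40-17:40.
So the common availability across everyone is 12:40-13:05, 16:40-17:40.
The last common window of at least 25 minutes is 16:40-17:40; a 25-minute meeting can start as late as 17:15 and still end by 17:40.

17:15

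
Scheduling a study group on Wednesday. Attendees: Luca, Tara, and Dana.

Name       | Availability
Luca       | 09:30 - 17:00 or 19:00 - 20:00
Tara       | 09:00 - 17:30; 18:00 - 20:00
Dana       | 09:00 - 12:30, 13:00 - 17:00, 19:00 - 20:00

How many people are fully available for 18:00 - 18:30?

1

Tara can make the full 18:00-18:30 slot — that's 1.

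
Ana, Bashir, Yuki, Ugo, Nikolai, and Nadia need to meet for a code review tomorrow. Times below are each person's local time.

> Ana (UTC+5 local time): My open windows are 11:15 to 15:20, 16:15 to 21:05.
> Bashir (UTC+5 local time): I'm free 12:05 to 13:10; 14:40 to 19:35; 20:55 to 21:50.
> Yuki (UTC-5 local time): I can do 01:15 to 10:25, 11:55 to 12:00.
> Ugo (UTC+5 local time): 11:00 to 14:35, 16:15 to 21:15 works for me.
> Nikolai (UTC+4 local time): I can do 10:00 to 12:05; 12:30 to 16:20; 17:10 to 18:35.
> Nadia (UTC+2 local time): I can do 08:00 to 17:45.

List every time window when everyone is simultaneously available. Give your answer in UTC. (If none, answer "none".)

Ana in UTC: 06:15-10:20, 11:15-16:05 (subtract 5h to convert from UTC+5).
Bashir in UTC: 07:05-08:10, 09:40-14:35, 15:55-16:50 (subtract 5h to convert from UTC+5).
Yuki in UTC: 06:15-15:25, 16:55-17:00 (add 5h to convert from UTC-5).
Ugo in UTC: 06:00-09:35, 11:15-16:15 (subtract 5h to convert from UTC+5).
Nikolai in UTC: 06:00-08:05, 08:30-12:20, 13:10-14:35 (subtract 4h to convert from UTC+4).
Nadia in UTC: 06:00-15:45 (subtract 2h to convert from UTC+2).
Ana ∩ Bashir: 07:05-08:10, 09:40-10:20, 11:15-14:35, 15:55-16:05.
Ana ∩ Bashir ∩ Yuki: 07:05-08:10, 09:40-10:20, 11:15-14:35.
Ana ∩ Bashir ∩ Yuki ∩ Ugo: 07:05-08:10, 11:15-14:35.
Ana ∩ Bashir ∩ Yuki ∩ Ugo ∩ Nikolai: 07:05-08:05, 11:15-12:20, 13:10-14:35.
Ana ∩ Bashir ∩ Yuki ∩ Ugo ∩ Nikolai ∩ Nadia: 07:05-08:05, 11:15-12:20, 13:10-14:35.
Those are the intersection windows.

07:05-08:05, 11:15-12:20, 13:10-14:35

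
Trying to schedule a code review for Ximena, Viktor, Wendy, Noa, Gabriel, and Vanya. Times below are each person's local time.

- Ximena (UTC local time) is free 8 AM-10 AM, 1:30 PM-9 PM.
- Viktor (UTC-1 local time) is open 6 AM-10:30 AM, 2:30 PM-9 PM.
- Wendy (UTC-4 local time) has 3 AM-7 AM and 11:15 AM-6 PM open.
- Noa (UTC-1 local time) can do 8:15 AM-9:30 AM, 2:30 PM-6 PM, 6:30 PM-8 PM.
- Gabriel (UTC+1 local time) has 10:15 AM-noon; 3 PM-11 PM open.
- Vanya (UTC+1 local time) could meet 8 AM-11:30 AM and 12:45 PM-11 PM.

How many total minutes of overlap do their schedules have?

345

Ximena in UTC: 08:00-10:00, 13:30-21:00.
Viktor in UTC: 07:00-11:30, 15:30-22:00 (add 1h to convert from UTC-1).
Wendy in UTC: 07:00-11:00, 15:15-22:00 (add 4h to convert from UTC-4).
Noa in UTC: 09:15-10:30, 15:30-19:00, 19:30-21:00 (add 1h to convert from UTC-1).
Gabriel in UTC: 09:15-11:00, 14:00-22:00 (subtract 1h to convert from UTC+1).
Vanya in UTC: 07:00-10:30, 11:45-22:00 (subtract 1h to convert from UTC+1).
Ximena ∩ Viktor: 08:00-10:00, 15:30-21:00.
Ximena ∩ Viktor ∩ Wendy: 08:00-10:00, 15:30-21:00.
Ximena ∩ Viktor ∩ Wendy ∩ Noa: 09:15-10:00, 15:30-19:00, 19:30-21:00.
Ximena ∩ Viktor ∩ Wendy ∩ Noa ∩ Gabriel: 09:15-10:00, 15:30-19:00, 19:30-21:00.
Ximena ∩ Viktor ∩ Wendy ∩ Noa ∩ Gabriel ∩ Vanya: 09:15-10:00, 15:30-19:00, 19:30-21:00.
Summing the common windows: 45 + 210 + 90 = 345 minutes.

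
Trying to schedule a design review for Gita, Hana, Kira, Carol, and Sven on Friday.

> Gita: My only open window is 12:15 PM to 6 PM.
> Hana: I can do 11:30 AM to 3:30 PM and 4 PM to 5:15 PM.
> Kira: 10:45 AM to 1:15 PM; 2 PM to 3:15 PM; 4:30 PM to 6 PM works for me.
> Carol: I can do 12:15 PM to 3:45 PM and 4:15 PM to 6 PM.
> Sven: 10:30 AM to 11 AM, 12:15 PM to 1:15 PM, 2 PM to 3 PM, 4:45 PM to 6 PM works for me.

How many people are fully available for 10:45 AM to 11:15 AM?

Kira can make the full 10:45-11:15 slot — that's 1.

1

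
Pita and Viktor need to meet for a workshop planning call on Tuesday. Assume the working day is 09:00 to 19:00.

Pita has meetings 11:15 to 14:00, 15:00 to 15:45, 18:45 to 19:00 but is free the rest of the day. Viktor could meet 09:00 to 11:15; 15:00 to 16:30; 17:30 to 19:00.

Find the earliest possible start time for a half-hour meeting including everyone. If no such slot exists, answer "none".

Pita free: 09:00-11:15, 14:00-15:00, 15:45-18:45 (invert busy blocks within the working day).
Viktor free: 09:00-11:15, 15:00-16:30, 17:30-19:00.
Pita ∩ Viktor: 09:00-11:15, 15:45-16:30, 17:30-18:45.
So the common availability across everyone is 09:00-11:15, 15:45-16:30, 17:30-18:45.
The first common window of at least 30 minutes is 09:00-11:15, so the earliest start is 09:00.

09:00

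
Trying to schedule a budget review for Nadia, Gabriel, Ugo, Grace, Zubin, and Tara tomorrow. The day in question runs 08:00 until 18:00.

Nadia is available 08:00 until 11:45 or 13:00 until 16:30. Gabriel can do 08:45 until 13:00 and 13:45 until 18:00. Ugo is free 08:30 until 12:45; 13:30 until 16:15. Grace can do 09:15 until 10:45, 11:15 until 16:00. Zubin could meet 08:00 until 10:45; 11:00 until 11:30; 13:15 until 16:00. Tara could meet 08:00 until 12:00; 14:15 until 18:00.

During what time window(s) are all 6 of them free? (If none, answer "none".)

Nadia ∩ Gabriel: 08:45-11:45, 13:45-16:30.
Nadia ∩ Gabriel ∩ Ugo: 08:45-11:45, 13:45-16:15.
Nadia ∩ Gabriel ∩ Ugo ∩ Grace: 09:15-10:45, 11:15-11:45, 13:45-16:00.
Nadia ∩ Gabriel ∩ Ugo ∩ Grace ∩ Zubin: 09:15-10:45, 11:15-11:30, 13:45-16:00.
Nadia ∩ Gabriel ∩ Ugo ∩ Grace ∩ Zubin ∩ Tara: 09:15-10:45, 11:15-11:30, 14:15-16:00.

09:15-10:45, 11:15-11:30, 14:15-16:00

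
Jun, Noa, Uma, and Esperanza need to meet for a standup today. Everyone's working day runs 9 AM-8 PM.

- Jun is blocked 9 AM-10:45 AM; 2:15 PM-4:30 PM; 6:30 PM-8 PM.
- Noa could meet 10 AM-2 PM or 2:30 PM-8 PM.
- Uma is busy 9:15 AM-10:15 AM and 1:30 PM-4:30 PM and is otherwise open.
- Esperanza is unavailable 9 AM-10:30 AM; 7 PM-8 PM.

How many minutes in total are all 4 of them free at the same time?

Jun free: 10:45-14:15, 16:30-18:30 (invert busy blocks within the working day).
Noa free: 10:00-14:00, 14:30-20:00.
Uma free: 09:00-09:15, 10:15-13:30, 16:30-20:00 (invert busy blocks within the working day).
Esperanza free: 10:30-19:00 (invert busy blocks within the working day).
Jun ∩ Noa: 10:45-14:00, 16:30-18:30.
Jun ∩ Noa ∩ Uma: 10:45-13:30, 16:30-18:30.
Jun ∩ Noa ∩ Uma ∩ Esperanza: 10:45-13:30, 16:30-18:30.
Those are the intersection windows.
Summing the common windows: 165 + 120 = 285 minutes.

285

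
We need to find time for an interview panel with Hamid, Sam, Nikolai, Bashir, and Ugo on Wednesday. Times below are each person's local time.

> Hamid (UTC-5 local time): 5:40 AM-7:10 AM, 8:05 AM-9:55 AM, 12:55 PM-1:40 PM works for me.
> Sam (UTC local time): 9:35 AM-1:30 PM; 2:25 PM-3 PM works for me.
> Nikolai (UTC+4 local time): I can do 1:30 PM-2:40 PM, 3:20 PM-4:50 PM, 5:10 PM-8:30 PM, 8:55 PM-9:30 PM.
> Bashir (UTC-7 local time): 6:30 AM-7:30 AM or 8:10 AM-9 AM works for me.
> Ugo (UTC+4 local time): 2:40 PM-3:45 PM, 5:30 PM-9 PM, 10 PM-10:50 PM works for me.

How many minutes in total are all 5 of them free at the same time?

5

Hamid in UTC: 10:40-12:10, 13:05-14:55, 17:55-18:40 (add 5h to convert from UTC-5).
Sam in UTC: 09:35-13:30, 14:25-15:00.
Nikolai in UTC: 09:30-10:40, 11:20-12:50, 13:10-16:30, 16:55-17:30 (subtract 4h to convert from UTC+4).
Bashir in UTC: 13:30-14:30, 15:10-16:00 (add 7h to convert from UTC-7).
Ugo in UTC: 10:40-11:45, 13:30-17:00, 18:00-18:50 (subtract 4h to convert from UTC+4).
Hamid ∩ Sam: 10:40-12:10, 13:05-13:30, 14:25-14:55.
Hamid ∩ Sam ∩ Nikolai: 11:20-12:10, 13:10-13:30, 14:25-14:55.
Hamid ∩ Sam ∩ Nikolai ∩ Bashir: 14:25-14:30.
Hamid ∩ Sam ∩ Nikolai ∩ Bashir ∩ Ugo: 14:25-14:30.
That's a single block of 5 minutes.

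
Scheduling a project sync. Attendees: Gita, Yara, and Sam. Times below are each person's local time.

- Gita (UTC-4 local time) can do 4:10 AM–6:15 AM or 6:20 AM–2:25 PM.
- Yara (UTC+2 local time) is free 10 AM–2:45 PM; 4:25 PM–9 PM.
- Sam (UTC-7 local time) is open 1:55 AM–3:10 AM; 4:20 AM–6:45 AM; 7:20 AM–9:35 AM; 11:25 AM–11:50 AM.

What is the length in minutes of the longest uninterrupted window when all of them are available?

130

Gita in UTC: 08:10-10:15, 10:20-18:25 (add 4h to convert from UTC-4).
Yara in UTC: 08:00-12:45, 14:25-19:00 (subtract 2h to convert from UTC+2).
Sam in UTC: 08:55-10:10, 11:20-13:45, 14:20-16:35, 18:25-18:50 (add 7h to convert from UTC-7).
Gita ∩ Yara: 08:10-10:15, 10:20-12:45, 14:25-18:25.
Gita ∩ Yara ∩ Sam: 08:55-10:10, 11:20-12:45, 14:25-16:35.
So the common availability across everyone is 08:55-10:10, 11:20-12:45, 14:25-16:35.
The longest is 14:25-16:35 at 130 minutes.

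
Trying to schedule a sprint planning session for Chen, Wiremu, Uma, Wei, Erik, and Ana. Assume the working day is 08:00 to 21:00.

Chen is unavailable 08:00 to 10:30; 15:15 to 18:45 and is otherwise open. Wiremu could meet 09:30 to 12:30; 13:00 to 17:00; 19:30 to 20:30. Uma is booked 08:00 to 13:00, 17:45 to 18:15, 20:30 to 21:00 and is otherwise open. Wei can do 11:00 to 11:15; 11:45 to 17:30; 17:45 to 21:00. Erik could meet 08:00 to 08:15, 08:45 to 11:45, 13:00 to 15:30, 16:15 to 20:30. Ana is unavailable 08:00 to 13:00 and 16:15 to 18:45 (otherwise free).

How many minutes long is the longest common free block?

135

Chen free: 10:30-15:15, 18:45-21:00 (invert busy blocks within the working day).
Wiremu free: 09:30-12:30, 13:00-17:00, 19:30-20:30.
Uma free: 13:00-17:45, 18:15-20:30 (invert busy blocks within the working day).
Wei free: 11:00-11:15, 11:45-17:30, 17:45-21:00.
Erik free: 08:00-08:15, 08:45-11:45, 13:00-15:30, 16:15-20:30.
Ana free: 13:00-16:15, 18:45-21:00 (invert busy blocks within the working day).
Chen ∩ Wiremu: 10:30-12:30, 13:00-15:15, 19:30-20:30.
Chen ∩ Wiremu ∩ Uma: 13:00-15:15, 19:30-20:30.
Chen ∩ Wiremu ∩ Uma ∩ Wei: 13:00-15:15, 19:30-20:30.
Chen ∩ Wiremu ∩ Uma ∩ Wei ∩ Erik: 13:00-15:15, 19:30-20:30.
Chen ∩ Wiremu ∩ Uma ∩ Wei ∩ Erik ∩ Ana: 13:00-15:15, 19:30-20:30.
Those are the intersection windows.
The longest is 13:00-15:15 at 135 minutes.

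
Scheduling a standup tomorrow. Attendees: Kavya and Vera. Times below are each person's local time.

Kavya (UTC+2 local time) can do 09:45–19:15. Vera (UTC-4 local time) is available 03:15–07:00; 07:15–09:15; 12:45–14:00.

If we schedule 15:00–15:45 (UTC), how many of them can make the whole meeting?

1

Kavya in UTC: 07:45-17:15 (subtract 2h to convert from UTC+2).
Vera in UTC: 07:15-11:00, 11:15-13:15, 16:45-18:00 (add 4h to convert from UTC-4).
Kavya can make the full 15:00-15:45 slot — that's 1.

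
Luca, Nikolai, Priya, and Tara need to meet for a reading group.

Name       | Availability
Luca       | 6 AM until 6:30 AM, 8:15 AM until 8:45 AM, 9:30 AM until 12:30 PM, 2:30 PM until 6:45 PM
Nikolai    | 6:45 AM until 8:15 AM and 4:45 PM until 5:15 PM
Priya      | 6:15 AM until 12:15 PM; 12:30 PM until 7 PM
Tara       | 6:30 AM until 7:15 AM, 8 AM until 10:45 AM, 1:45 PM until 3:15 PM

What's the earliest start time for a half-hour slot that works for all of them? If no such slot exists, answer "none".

Luca ∩ Nikolai: 16:45-17:15.
Luca ∩ Nikolai ∩ Priya: 16:45-17:15.
Luca ∩ Nikolai ∩ Priya ∩ Tara: ∅.
There is no time when everyone is free.
No common window is at least 30 minutes long.

none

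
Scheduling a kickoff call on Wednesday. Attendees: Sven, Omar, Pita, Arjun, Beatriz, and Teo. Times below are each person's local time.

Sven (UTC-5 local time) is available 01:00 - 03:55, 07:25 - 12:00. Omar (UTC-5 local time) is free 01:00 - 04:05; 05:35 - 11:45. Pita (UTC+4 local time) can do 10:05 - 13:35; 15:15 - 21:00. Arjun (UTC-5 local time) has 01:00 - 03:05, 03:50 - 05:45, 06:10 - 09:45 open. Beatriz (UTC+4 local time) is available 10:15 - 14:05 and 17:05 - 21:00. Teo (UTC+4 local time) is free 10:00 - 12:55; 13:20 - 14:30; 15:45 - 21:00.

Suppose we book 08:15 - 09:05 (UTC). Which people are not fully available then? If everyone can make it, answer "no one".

Arjun, Sven, Teo

Sven in UTC: 06:00-08:55, 12:25-17:00 (add 5h to convert from UTC-5).
Omar in UTC: 06:00-09:05, 10:35-16:45 (add 5h to convert from UTC-5).
Pita in UTC: 06:05-09:35, 11:15-17:00 (subtract 4h to convert from UTC+4).
Arjun in UTC: 06:00-08:05, 08:50-10:45, 11:10-14:45 (add 5h to convert from UTC-5).
Beatriz in UTC: 06:15-10:05, 13:05-17:00 (subtract 4h to convert from UTC+4).
Teo in UTC: 06:00-08:55, 09:20-10:30, 11:45-17:00 (subtract 4h to convert from UTC+4).
Sven: not fully free for 08:15-09:05. Omar: free for 08:15-09:05. Pita: free for 08:15-09:05. Arjun: not fully free for 08:15-09:05. Beatriz: free for 08:15-09:05. Teo: not fully free for 08:15-09:05.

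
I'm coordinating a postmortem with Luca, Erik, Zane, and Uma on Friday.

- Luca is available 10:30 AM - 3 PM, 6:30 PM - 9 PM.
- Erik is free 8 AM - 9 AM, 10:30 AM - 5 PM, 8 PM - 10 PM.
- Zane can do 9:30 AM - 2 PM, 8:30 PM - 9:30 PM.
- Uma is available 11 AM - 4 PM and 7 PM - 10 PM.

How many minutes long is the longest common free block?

180

Luca ∩ Erik: 10:30-15:00, 20:00-21:00.
Luca ∩ Erik ∩ Zane: 10:30-14:00, 20:30-21:00.
Luca ∩ Erik ∩ Zane ∩ Uma: 11:00-14:00, 20:30-21:00.
The longest is 11:00-14:00 at 180 minutes.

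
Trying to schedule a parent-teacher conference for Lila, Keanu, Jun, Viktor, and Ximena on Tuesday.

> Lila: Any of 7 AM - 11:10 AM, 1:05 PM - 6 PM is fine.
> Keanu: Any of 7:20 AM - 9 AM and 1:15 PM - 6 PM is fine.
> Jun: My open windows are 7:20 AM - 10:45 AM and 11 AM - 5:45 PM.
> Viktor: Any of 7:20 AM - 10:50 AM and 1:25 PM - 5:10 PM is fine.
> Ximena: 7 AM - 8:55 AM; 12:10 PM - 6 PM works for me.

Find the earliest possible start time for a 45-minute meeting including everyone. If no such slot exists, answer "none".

07:20

Lila ∩ Keanu: 07:20-09:00, 13:15-18:00.
Lila ∩ Keanu ∩ Jun: 07:20-09:00, 13:15-17:45.
Lila ∩ Keanu ∩ Jun ∩ Viktor: 07:20-09:00, 13:25-17:10.
Lila ∩ Keanu ∩ Jun ∩ Viktor ∩ Ximena: 07:20-08:55, 13:25-17:10.
So the common availability across everyone is 07:20-08:55, 13:25-17:10.
The first common window of at least 45 minutes is 07:20-08:55, so the earliest start is 07:20.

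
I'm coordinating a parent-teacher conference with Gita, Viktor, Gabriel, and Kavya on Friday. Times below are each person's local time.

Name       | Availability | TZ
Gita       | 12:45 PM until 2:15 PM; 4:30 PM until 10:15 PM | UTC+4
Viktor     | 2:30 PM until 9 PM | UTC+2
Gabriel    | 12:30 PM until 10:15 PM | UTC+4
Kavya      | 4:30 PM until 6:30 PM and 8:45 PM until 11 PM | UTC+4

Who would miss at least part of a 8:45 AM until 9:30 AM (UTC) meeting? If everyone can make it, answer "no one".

Gita in UTC: 08:45-10:15, 12:30-18:15 (subtract 4h to convert from UTC+4).
Viktor in UTC: 12:30-19:00 (subtract 2h to convert from UTC+2).
Gabriel in UTC: 08:30-18:15 (subtract 4h to convert from UTC+4).
Kavya in UTC: 12:30-14:30, 16:45-19:00 (subtract 4h to convert from UTC+4).
Gita: free for 08:45-09:30. Viktor: not fully free for 08:45-09:30. Gabriel: free for 08:45-09:30. Kavya: not fully free for 08:45-09:30.

Kavya, Viktor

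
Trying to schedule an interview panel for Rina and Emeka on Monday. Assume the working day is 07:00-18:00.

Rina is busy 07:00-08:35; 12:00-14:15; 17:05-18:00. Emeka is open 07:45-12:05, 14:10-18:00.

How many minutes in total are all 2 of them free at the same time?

375

Rina free: 08:35-12:00, 14:15-17:05 (invert busy blocks within the working day).
Emeka free: 07:45-12:05, 14:10-18:00.
Rina ∩ Emeka: 08:35-12:00, 14:15-17:05.
Summing the common windows: 205 + 170 = 375 minutes.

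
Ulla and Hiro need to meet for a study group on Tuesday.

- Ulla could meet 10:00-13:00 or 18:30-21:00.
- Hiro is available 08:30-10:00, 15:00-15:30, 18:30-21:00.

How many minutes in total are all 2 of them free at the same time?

150

Ulla ∩ Hiro: 18:30-21:00.
That's a single block of 150 minutes.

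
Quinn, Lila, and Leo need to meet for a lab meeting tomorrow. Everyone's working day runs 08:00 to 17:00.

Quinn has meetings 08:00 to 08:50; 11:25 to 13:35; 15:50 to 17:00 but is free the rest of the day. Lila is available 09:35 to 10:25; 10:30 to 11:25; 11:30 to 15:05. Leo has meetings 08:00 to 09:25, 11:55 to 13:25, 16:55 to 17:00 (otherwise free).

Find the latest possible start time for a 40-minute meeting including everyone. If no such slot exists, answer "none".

14:25

Quinn free: 08:50-11:25, 13:35-15:50 (invert busy blocks within the working day).
Lila free: 09:35-10:25, 10:30-11:25, 11:30-15:05.
Leo free: 09:25-11:55, 13:25-16:55 (invert busy blocks within the working day).
Quinn ∩ Lila: 09:35-10:25, 10:30-11:25, 13:35-15:05.
Quinn ∩ Lila ∩ Leo: 09:35-10:25, 10:30-11:25, 13:35-15:05.
Those are the intersection windows.
The last common window of at least 40 minutes is 13:35-15:05; a 40-minute meeting can start as late as 14:25 and still end by 15:05.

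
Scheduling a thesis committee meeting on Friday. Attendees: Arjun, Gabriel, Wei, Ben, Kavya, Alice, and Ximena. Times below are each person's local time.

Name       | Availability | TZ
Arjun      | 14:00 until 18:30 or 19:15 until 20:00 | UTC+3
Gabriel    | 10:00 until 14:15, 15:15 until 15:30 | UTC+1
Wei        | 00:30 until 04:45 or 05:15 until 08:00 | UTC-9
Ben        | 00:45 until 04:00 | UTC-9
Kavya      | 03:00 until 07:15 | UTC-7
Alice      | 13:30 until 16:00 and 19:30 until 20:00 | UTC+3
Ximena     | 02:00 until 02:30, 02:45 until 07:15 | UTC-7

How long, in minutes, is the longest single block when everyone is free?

120

Arjun in UTC: 11:00-15:30, 16:15-17:00 (subtract 3h to convert from UTC+3).
Gabriel in UTC: 09:00-13:15, 14:15-14:30 (subtract 1h to convert from UTC+1).
Wei in UTC: 09:30-13:45, 14:15-17:00 (add 9h to convert from UTC-9).
Ben in UTC: 09:45-13:00 (add 9h to convert from UTC-9).
Kavya in UTC: 10:00-14:15 (add 7h to convert from UTC-7).
Alice in UTC: 10:30-13:00, 16:30-17:00 (subtract 3h to convert from UTC+3).
Ximena in UTC: 09:00-09:30, 09:45-14:15 (add 7h to convert from UTC-7).
Arjun ∩ Gabriel: 11:00-13:15, 14:15-14:30.
Arjun ∩ Gabriel ∩ Wei: 11:00-13:15, 14:15-14:30.
Arjun ∩ Gabriel ∩ Wei ∩ Ben: 11:00-13:00.
Arjun ∩ Gabriel ∩ Wei ∩ Ben ∩ Kavya: 11:00-13:00.
Arjun ∩ Gabriel ∩ Wei ∩ Ben ∩ Kavya ∩ Alice: 11:00-13:00.
Arjun ∩ Gabriel ∩ Wei ∩ Ben ∩ Kavya ∩ Alice ∩ Ximena: 11:00-13:00.
The longest is 11:00-13:00 at 120 minutes.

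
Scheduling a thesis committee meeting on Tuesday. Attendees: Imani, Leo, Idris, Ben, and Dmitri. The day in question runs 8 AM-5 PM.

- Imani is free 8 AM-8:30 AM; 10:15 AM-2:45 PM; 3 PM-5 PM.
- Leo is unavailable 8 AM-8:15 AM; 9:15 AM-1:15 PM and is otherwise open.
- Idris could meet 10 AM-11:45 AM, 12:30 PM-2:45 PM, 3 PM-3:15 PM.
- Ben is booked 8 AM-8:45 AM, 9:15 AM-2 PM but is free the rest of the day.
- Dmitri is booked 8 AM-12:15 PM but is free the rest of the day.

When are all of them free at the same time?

14:00-14:45, 15:00-15:15

Imani free: 08:00-08:30, 10:15-14:45, 15:00-17:00.
Leo free: 08:15-09:15, 13:15-17:00 (invert busy blocks within the working day).
Idris free: 10:00-11:45, 12:30-14:45, 15:00-15:15.
Ben free: 08:45-09:15, 14:00-17:00 (invert busy blocks within the working day).
Dmitri free: 12:15-17:00 (invert busy blocks within the working day).
Imani ∩ Leo: 08:15-08:30, 13:15-14:45, 15:00-17:00.
Imani ∩ Leo ∩ Idris: 13:15-14:45, 15:00-15:15.
Imani ∩ Leo ∩ Idris ∩ Ben: 14:00-14:45, 15:00-15:15.
Imani ∩ Leo ∩ Idris ∩ Ben ∩ Dmitri: 14:00-14:45, 15:00-15:15.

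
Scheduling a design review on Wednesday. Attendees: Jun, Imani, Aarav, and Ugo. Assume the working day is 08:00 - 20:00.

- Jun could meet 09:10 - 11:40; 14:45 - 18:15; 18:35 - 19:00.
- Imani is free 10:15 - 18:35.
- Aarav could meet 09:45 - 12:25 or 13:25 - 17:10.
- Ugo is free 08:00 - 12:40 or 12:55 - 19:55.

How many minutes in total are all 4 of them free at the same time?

Jun ∩ Imani: 10:15-11:40, 14:45-18:15.
Jun ∩ Imani ∩ Aarav: 10:15-11:40, 14:45-17:10.
Jun ∩ Imani ∩ Aarav ∩ Ugo: 10:15-11:40, 14:45-17:10.
So the common availability across everyone is 10:15-11:40, 14:45-17:10.
Summing the common windows: 85 + 145 = 230 minutes.

230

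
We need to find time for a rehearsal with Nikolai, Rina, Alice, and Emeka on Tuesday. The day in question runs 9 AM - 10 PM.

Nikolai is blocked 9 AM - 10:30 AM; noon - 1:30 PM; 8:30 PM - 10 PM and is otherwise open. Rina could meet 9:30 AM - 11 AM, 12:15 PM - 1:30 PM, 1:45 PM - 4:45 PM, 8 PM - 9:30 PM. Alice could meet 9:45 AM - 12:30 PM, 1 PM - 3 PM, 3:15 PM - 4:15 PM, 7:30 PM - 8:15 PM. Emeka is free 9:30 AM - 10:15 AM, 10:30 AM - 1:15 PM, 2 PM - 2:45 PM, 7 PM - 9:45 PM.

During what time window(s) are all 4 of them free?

Nikolai free: 10:30-12:00, 13:30-20:30 (invert busy blocks within the working day).
Rina free: 09:30-11:00, 12:15-13:30, 13:45-16:45, 20:00-21:30.
Alice free: 09:45-12:30, 13:00-15:00, 15:15-16:15, 19:30-20:15.
Emeka free: 09:30-10:15, 10:30-13:15, 14:00-14:45, 19:00-21:45.
Nikolai ∩ Rina: 10:30-11:00, 13:45-16:45, 20:00-20:30.
Nikolai ∩ Rina ∩ Alice: 10:30-11:00, 13:45-15:00, 15:15-16:15, 20:00-20:15.
Nikolai ∩ Rina ∩ Alice ∩ Emeka: 10:30-11:00, 14:00-14:45, 20:00-20:15.
Those are the intersection windows.

10:30-11:00, 14:00-14:45, 20:00-20:15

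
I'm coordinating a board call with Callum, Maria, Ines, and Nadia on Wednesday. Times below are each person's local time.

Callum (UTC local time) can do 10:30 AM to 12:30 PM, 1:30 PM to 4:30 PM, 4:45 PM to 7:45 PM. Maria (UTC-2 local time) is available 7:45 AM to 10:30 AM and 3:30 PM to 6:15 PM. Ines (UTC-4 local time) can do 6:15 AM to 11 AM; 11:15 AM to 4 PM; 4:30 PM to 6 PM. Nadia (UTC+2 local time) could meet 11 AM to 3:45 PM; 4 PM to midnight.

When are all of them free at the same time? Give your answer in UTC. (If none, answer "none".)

Callum in UTC: 10:30-12:30, 13:30-16:30, 16:45-19:45.
Maria in UTC: 09:45-12:30, 17:30-20:15 (add 2h to convert from UTC-2).
Ines in UTC: 10:15-15:00, 15:15-20:00, 20:30-22:00 (add 4h to convert from UTC-4).
Nadia in UTC: 09:00-13:45, 14:00-22:00 (subtract 2h to convert from UTC+2).
Callum ∩ Maria: 10:30-12:30, 17:30-19:45.
Callum ∩ Maria ∩ Ines: 10:30-12:30, 17:30-19:45.
Callum ∩ Maria ∩ Ines ∩ Nadia: 10:30-12:30, 17:30-19:45.

10:30-12:30, 17:30-19:45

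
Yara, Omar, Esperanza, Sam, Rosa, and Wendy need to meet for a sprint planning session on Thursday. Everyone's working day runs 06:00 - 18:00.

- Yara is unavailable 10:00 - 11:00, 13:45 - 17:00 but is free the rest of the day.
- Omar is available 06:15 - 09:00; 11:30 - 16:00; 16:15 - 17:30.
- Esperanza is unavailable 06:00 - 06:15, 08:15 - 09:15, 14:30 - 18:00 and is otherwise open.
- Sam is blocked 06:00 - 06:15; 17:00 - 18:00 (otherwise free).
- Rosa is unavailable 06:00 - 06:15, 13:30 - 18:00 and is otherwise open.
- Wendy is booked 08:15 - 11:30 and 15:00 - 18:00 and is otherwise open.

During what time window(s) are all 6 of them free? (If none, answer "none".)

06:15-08:15, 11:30-13:30

Yara free: 06:00-10:00, 11:00-13:45, 17:00-18:00 (invert busy blocks within the working day).
Omar free: 06:15-09:00, 11:30-16:00, 16:15-17:30.
Esperanza free: 06:15-08:15, 09:15-14:30 (invert busy blocks within the working day).
Sam free: 06:15-17:00 (invert busy blocks within the working day).
Rosa free: 06:15-13:30 (invert busy blocks within the working day).
Wendy free: 06:00-08:15, 11:30-15:00 (invert busy blocks within the working day).
Yara ∩ Omar: 06:15-09:00, 11:30-13:45, 17:00-17:30.
Yara ∩ Omar ∩ Esperanza: 06:15-08:15, 11:30-13:45.
Yara ∩ Omar ∩ Esperanza ∩ Sam: 06:15-08:15, 11:30-13:45.
Yara ∩ Omar ∩ Esperanza ∩ Sam ∩ Rosa: 06:15-08:15, 11:30-13:30.
Yara ∩ Omar ∩ Esperanza ∩ Sam ∩ Rosa ∩ Wendy: 06:15-08:15, 11:30-13:30.
Those are the intersection windows.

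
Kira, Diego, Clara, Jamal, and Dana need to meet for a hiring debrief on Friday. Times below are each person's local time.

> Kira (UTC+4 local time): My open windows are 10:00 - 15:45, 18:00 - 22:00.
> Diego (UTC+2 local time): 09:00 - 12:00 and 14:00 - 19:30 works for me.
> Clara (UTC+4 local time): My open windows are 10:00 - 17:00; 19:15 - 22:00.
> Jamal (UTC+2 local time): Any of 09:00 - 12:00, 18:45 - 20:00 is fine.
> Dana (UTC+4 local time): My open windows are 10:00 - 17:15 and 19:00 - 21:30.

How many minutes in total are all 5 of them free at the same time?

225

Kira in UTC: 06:00-11:45, 14:00-18:00 (subtract 4h to convert from UTC+4).
Diego in UTC: 07:00-10:00, 12:00-17:30 (subtract 2h to convert from UTC+2).
Clara in UTC: 06:00-13:00, 15:15-18:00 (subtract 4h to convert from UTC+4).
Jamal in UTC: 07:00-10:00, 16:45-18:00 (subtract 2h to convert from UTC+2).
Dana in UTC: 06:00-13:15, 15:00-17:30 (subtract 4h to convert from UTC+4).
Kira ∩ Diego: 07:00-10:00, 14:00-17:30.
Kira ∩ Diego ∩ Clara: 07:00-10:00, 15:15-17:30.
Kira ∩ Diego ∩ Clara ∩ Jamal: 07:00-10:00, 16:45-17:30.
Kira ∩ Diego ∩ Clara ∩ Jamal ∩ Dana: 07:00-10:00, 16:45-17:30.
Summing the common windows: 180 + 45 = 225 minutes.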